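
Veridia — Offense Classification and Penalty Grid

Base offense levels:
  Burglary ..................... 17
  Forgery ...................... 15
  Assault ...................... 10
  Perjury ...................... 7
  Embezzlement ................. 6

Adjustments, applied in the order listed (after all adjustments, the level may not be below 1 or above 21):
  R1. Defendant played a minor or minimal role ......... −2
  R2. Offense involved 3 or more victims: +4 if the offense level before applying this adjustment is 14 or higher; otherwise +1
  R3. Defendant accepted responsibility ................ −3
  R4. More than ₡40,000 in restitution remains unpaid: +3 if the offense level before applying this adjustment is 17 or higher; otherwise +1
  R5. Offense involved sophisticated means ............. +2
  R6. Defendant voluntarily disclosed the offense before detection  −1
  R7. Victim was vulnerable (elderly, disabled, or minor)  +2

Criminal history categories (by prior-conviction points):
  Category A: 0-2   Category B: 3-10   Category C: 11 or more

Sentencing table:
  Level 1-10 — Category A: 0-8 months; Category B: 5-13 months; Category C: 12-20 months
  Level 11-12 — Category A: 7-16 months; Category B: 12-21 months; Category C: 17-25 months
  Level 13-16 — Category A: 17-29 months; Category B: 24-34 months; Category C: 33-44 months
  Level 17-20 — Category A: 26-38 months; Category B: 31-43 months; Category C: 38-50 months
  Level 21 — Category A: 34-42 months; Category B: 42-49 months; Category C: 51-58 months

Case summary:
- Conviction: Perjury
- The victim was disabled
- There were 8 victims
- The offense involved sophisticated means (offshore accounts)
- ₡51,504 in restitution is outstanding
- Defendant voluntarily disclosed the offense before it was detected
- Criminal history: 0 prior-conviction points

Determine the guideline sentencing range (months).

7-16 months

Base offense level for perjury: 7.
R2 applies (level before this adjustment is 7 < 14, so +1): 7 + 1 = 8.
R3 does not apply.
R4 applies (level before this adjustment is 8 < 17, so +1): 8 + 1 = 9.
R5 applies: 9 + 2 = 11.
R6 applies: 11 − 1 = 10.
R7 applies: 10 + 2 = 12.
Final offense level: 12.
Criminal history: 0 prior points → Category A (0-2).
Level 12 falls in the 11-12 band.
Grid: Level 11-12 × Category A = 7-16 months.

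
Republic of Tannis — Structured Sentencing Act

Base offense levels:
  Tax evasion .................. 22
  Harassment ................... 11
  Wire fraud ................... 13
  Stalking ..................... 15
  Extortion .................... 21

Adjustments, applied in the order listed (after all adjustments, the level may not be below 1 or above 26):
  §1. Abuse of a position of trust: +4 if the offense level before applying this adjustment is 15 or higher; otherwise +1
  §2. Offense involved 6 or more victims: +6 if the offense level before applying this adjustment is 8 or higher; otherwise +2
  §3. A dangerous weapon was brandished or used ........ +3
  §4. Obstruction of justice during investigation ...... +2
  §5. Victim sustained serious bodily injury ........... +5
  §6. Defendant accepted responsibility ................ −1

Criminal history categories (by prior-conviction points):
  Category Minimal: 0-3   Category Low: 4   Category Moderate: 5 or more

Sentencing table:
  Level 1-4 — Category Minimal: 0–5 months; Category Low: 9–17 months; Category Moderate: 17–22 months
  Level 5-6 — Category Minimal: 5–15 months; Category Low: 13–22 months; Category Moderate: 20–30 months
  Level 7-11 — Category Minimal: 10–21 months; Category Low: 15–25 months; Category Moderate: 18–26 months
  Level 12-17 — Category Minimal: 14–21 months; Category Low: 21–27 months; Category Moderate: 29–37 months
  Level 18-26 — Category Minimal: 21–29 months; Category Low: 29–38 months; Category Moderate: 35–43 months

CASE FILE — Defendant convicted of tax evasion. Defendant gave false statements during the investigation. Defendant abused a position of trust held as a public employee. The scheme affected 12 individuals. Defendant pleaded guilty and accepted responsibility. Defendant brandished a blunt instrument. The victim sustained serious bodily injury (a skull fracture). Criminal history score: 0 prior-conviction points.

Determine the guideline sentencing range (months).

Base offense level for tax evasion: 22.
§1 applies (level before this adjustment is 22 ≥ 15, so +4): 22 + 4 = 26.
§2 applies (level before this adjustment is 26 ≥ 8, so +6): 26 + 6 = 32.
§3 applies: 32 + 3 = 35.
§4 applies: 35 + 2 = 37.
§5 applies: 37 + 5 = 42.
§6 applies: 42 − 1 = 41.
Level 41 exceeds the maximum of 26; capped at 26.
Final offense level: 26.
Criminal history: 0 prior points → Category Minimal (0-3).
Level 26 falls in the 18-26 band.
Grid: Level 18-26 × Category Minimal = 21-29 months.

21-29 months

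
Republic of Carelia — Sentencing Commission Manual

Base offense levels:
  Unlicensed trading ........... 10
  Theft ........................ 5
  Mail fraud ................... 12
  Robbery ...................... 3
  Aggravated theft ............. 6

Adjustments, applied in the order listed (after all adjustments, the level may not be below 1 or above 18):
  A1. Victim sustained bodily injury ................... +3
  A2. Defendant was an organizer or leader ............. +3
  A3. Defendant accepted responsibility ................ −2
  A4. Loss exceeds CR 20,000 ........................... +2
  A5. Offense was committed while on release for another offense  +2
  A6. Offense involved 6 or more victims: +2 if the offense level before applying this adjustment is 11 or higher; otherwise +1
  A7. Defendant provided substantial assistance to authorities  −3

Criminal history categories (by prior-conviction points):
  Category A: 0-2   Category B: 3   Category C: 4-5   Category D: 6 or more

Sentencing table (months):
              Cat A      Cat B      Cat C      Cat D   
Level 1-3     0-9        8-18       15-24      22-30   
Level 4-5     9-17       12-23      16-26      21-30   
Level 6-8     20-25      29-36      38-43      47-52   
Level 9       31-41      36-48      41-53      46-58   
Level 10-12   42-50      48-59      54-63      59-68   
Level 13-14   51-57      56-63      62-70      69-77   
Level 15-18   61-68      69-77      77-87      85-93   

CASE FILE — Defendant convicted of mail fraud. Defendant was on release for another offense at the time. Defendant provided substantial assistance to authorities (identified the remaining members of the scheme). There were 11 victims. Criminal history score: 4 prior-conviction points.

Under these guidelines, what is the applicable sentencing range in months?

62-70 months

Base offense level for mail fraud: 12.
A4 does not apply.
A5 applies: 12 + 2 = 14.
A6 applies (level before this adjustment is 14 ≥ 11, so +2): 14 + 2 = 16.
A7 applies: 16 − 3 = 13.
Final offense level: 13.
Criminal history: 4 prior points → Category C (4-5).
Level 13 falls in the 13-14 band.
Grid: Level 13-14 × Category C = 62-70 months.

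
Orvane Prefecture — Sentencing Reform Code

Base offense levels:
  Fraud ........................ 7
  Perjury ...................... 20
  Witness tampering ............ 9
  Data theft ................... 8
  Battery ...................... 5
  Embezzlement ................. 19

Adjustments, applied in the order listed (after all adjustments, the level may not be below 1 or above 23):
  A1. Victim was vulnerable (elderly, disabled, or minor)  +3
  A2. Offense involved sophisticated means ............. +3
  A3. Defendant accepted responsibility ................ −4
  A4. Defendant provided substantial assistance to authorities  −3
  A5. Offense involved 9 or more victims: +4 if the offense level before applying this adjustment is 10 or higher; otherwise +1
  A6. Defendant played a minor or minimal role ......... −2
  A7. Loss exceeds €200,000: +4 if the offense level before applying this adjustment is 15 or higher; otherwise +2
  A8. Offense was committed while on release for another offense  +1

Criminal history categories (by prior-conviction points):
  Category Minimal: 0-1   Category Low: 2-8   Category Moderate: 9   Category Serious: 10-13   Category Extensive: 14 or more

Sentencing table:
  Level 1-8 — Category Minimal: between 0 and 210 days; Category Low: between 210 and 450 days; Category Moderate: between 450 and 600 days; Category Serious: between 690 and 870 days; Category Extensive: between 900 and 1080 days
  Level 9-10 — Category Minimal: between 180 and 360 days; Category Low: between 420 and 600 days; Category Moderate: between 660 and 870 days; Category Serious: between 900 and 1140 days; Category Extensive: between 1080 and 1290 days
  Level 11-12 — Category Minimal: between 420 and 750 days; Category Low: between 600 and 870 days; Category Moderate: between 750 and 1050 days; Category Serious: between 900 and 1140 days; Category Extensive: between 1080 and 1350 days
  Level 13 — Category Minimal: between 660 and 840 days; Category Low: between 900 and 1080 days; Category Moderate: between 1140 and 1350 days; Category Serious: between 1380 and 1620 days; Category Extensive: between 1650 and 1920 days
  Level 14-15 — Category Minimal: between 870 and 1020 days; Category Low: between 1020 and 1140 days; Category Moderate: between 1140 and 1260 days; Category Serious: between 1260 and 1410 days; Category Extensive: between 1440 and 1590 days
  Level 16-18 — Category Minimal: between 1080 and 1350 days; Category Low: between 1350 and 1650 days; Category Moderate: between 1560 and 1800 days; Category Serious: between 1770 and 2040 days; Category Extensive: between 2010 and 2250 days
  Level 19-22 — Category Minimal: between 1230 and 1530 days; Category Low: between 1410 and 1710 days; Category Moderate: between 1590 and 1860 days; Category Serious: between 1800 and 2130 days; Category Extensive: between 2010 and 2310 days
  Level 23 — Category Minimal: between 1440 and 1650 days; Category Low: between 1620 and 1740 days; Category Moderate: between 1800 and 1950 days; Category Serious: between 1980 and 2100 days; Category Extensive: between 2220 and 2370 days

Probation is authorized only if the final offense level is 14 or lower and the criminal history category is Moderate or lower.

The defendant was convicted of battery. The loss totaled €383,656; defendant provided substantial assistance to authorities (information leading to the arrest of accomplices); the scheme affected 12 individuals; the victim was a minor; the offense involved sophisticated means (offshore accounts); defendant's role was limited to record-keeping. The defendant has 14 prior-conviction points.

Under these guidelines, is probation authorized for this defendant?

Base offense level for battery: 5.
A1 applies: 5 + 3 = 8.
A2 applies: 8 + 3 = 11.
A3 does not apply.
A4 applies: 11 − 3 = 8.
A5 applies (level before this adjustment is 8 < 10, so +1): 8 + 1 = 9.
A6 applies: 9 − 2 = 7.
A7 applies (level before this adjustment is 7 < 15, so +2): 7 + 2 = 9.
Final offense level: 9.
Criminal history: 14 prior points → Category Extensive (14+).
Level 9 falls in the 9-10 band.
Grid: Level 9-10 × Category Extensive = 1080-1290 days.
Probation check: level 9 ≤ 14 and category Extensive > Moderate → not eligible.

No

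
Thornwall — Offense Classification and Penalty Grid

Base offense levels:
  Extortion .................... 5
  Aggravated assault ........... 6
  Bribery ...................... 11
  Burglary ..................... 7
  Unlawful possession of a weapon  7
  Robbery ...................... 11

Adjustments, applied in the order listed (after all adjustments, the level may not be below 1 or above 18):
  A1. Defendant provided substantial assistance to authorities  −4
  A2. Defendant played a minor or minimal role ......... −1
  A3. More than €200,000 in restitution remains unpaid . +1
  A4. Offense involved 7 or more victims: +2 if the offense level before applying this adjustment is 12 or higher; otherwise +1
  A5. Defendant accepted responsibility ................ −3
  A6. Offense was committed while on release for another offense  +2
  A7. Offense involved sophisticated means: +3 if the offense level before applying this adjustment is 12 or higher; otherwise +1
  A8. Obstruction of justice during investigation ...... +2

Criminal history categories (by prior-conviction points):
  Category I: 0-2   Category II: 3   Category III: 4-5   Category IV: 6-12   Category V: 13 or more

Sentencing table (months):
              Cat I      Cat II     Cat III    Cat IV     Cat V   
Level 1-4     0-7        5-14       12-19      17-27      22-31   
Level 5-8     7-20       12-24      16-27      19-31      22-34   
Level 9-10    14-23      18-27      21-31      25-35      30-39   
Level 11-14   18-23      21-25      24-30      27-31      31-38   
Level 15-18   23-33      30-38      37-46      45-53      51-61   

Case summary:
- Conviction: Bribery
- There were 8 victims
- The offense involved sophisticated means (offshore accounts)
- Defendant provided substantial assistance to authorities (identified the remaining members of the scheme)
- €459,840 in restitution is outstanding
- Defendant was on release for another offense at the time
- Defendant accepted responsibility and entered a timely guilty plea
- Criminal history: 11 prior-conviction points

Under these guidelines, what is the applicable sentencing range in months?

25-35 months

Base offense level for bribery: 11.
A1 applies: 11 − 4 = 7.
A2 does not apply.
A3 applies: 7 + 1 = 8.
A4 applies (level before this adjustment is 8 < 12, so +1): 8 + 1 = 9.
A5 applies: 9 − 3 = 6.
A6 applies: 6 + 2 = 8.
A7 applies (level before this adjustment is 8 < 12, so +1): 8 + 1 = 9.
A8 does not apply.
Final offense level: 9.
Criminal history: 11 prior points → Category IV (6-12).
Level 9 falls in the 9-10 band.
Grid: Level 9-10 × Category IV = 25-35 months.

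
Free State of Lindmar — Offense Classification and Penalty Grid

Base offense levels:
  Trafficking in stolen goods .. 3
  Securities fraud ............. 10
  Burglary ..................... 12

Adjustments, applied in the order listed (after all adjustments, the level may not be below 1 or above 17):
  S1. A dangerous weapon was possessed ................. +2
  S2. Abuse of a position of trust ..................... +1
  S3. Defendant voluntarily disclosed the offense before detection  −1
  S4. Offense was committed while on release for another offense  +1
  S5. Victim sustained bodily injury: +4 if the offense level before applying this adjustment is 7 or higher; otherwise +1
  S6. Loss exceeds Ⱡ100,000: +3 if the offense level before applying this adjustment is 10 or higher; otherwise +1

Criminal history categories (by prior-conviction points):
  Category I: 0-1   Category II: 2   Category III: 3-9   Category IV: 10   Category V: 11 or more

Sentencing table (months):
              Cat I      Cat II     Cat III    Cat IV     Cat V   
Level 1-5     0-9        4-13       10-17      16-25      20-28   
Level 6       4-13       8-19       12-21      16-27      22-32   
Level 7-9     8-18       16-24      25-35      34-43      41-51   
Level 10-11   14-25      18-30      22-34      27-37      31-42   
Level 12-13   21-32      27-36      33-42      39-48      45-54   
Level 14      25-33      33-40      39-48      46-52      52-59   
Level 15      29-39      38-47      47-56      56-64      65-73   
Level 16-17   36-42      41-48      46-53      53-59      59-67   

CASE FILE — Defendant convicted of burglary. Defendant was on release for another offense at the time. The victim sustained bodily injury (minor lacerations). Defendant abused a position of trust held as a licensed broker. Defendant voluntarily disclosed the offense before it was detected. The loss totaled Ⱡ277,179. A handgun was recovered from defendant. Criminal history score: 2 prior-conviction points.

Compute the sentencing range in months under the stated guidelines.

Base offense level for burglary: 12.
S1 applies: 12 + 2 = 14.
S2 applies: 14 + 1 = 15.
S3 applies: 15 − 1 = 14.
S4 applies: 14 + 1 = 15.
S5 applies (level before this adjustment is 15 ≥ 7, so +4): 15 + 4 = 19.
S6 applies (level before this adjustment is 19 ≥ 10, so +3): 19 + 3 = 22.
Level 22 exceeds the maximum of 17; capped at 17.
Final offense level: 17.
Criminal history: 2 prior points → Category II (2).
Level 17 falls in the 16-17 band.
Grid: Level 16-17 × Category II = 41-48 months.

41-48 months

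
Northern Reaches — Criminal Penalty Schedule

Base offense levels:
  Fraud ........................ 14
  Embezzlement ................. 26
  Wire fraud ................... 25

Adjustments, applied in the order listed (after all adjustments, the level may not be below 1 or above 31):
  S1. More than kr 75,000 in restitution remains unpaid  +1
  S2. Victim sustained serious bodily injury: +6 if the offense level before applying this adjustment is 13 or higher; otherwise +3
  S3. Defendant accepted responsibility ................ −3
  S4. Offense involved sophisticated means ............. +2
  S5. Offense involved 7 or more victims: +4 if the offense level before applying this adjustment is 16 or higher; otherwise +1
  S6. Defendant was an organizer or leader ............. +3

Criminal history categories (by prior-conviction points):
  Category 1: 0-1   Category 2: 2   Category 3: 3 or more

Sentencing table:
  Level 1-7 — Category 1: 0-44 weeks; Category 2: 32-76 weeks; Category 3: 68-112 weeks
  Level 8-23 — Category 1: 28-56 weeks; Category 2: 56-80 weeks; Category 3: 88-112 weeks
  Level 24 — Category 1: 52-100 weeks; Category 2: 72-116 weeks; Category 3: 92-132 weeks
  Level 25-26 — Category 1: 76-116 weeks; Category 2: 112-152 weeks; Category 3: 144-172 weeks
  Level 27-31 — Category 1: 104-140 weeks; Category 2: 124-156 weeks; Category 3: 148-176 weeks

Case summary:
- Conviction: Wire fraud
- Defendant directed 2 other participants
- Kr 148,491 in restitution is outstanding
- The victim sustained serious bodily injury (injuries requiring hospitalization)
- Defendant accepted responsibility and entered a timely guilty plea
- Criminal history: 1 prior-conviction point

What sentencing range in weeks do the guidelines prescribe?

Base offense level for wire fraud: 25.
S1 applies: 25 + 1 = 26.
S2 applies (level before this adjustment is 26 ≥ 13, so +6): 26 + 6 = 32.
S3 applies: 32 − 3 = 29.
S5 does not apply.
S6 applies: 29 + 3 = 32.
Level 32 exceeds the maximum of 31; capped at 31.
Final offense level: 31.
Criminal history: 1 prior point → Category 1 (0-1).
Level 31 falls in the 27-31 band.
Grid: Level 27-31 × Category 1 = 104-140 weeks.

104-140 weeks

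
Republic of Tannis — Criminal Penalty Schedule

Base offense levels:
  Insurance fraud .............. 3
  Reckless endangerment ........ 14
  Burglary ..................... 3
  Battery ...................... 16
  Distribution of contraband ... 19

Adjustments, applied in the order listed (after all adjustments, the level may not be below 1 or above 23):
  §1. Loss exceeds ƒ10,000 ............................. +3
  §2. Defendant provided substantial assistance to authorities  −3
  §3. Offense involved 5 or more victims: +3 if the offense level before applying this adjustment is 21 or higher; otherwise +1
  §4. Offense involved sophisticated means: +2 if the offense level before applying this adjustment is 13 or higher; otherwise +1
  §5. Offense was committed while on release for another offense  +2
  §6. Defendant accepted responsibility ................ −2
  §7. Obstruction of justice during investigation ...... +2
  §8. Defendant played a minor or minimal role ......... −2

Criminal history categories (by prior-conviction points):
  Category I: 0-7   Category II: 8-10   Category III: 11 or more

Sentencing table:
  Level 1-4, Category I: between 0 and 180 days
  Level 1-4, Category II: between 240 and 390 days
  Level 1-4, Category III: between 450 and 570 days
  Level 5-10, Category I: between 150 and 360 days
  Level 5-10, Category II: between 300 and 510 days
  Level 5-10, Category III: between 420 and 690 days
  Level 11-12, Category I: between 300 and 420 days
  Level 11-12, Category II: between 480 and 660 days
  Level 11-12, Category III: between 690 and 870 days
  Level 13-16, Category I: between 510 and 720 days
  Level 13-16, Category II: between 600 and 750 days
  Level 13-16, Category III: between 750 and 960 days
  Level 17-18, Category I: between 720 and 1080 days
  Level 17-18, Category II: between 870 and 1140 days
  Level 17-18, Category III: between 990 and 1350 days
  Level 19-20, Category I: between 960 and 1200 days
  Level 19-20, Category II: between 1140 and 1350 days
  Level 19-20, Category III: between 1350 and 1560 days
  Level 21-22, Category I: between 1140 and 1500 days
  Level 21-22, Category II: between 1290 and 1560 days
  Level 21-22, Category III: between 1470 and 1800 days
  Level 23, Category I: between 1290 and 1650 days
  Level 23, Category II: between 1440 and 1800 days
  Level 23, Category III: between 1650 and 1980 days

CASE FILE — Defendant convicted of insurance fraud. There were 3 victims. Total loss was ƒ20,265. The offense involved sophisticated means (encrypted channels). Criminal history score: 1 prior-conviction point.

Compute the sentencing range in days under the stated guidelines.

150-360 days

Base offense level for insurance fraud: 3.
§1 applies: 3 + 3 = 6.
§2 does not apply.
§4 applies (level before this adjustment is 6 < 13, so +1): 6 + 1 = 7.
§7 does not apply.
Final offense level: 7.
Criminal history: 1 prior point → Category I (0-7).
Level 7 falls in the 5-10 band.
Grid: Level 5-10 × Category I = 150-360 days.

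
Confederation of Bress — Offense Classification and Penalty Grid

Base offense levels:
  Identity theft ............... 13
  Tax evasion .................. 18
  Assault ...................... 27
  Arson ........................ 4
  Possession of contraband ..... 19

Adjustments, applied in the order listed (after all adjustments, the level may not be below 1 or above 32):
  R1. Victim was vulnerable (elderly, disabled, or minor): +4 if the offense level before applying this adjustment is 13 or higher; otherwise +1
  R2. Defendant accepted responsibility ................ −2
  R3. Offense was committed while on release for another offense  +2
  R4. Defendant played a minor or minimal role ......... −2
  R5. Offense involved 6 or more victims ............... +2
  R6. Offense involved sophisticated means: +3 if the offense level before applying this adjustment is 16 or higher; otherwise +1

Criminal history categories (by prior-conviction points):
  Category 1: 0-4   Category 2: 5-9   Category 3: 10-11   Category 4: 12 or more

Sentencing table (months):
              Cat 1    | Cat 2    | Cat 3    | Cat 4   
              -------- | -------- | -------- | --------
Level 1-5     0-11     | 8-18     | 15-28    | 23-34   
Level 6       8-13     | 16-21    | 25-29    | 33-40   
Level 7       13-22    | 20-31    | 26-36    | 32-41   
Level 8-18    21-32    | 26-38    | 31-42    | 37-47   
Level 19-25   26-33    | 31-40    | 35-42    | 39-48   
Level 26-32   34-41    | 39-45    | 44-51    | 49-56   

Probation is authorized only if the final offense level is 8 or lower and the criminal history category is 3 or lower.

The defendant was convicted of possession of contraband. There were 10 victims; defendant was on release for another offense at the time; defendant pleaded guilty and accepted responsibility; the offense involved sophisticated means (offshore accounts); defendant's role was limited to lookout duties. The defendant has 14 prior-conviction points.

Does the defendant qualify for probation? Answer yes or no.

Base offense level for possession of contraband: 19.
R1 does not apply.
R2 applies: 19 − 2 = 17.
R3 applies: 17 + 2 = 19.
R4 applies: 19 − 2 = 17.
R5 applies: 17 + 2 = 19.
R6 applies (level before this adjustment is 19 ≥ 16, so +3): 19 + 3 = 22.
Final offense level: 22.
Criminal history: 14 prior points → Category 4 (12+).
Level 22 falls in the 19-25 band.
Grid: Level 19-25 × Category 4 = 39-48 months.
Probation check: level 22 > 8 and category 4 > 3 → not eligible.

No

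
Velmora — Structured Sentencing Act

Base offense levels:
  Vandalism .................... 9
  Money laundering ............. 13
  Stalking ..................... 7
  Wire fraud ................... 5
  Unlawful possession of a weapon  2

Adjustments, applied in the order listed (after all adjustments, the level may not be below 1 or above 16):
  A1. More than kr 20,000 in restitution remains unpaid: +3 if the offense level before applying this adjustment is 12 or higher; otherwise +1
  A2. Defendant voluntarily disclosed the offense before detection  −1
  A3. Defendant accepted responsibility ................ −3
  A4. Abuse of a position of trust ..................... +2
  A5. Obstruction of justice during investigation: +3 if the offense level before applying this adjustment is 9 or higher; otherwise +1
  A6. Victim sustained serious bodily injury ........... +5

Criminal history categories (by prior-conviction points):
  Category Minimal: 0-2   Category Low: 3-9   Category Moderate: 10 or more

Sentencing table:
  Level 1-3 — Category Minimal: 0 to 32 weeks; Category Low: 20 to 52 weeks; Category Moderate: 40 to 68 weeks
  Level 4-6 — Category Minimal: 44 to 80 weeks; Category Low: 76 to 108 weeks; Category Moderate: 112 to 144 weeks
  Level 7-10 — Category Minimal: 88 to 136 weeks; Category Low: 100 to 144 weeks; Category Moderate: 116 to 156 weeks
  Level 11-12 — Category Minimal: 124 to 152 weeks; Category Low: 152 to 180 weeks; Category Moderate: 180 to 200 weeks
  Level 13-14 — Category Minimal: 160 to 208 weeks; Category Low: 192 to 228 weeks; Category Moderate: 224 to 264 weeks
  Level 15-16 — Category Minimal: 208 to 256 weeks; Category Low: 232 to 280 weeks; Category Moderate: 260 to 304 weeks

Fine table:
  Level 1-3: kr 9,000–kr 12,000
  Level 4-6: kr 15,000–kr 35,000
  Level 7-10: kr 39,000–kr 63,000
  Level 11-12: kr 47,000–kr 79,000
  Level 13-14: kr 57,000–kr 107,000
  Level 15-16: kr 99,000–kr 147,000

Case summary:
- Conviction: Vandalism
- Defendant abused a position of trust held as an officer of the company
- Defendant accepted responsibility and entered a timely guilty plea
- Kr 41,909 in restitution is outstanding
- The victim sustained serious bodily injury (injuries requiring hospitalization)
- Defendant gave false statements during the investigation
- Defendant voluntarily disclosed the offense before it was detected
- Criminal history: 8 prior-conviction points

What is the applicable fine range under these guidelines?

Base offense level for vandalism: 9.
A1 applies (level before this adjustment is 9 < 12, so +1): 9 + 1 = 10.
A2 applies: 10 − 1 = 9.
A3 applies: 9 − 3 = 6.
A4 applies: 6 + 2 = 8.
A5 applies (level before this adjustment is 8 < 9, so +1): 8 + 1 = 9.
A6 applies: 9 + 5 = 14.
Final offense level: 14.
Level 14 falls in the 13-14 band.
Fine table: Level 13-14 → kr 57,000–kr 107,000.

kr 57,000–kr 107,000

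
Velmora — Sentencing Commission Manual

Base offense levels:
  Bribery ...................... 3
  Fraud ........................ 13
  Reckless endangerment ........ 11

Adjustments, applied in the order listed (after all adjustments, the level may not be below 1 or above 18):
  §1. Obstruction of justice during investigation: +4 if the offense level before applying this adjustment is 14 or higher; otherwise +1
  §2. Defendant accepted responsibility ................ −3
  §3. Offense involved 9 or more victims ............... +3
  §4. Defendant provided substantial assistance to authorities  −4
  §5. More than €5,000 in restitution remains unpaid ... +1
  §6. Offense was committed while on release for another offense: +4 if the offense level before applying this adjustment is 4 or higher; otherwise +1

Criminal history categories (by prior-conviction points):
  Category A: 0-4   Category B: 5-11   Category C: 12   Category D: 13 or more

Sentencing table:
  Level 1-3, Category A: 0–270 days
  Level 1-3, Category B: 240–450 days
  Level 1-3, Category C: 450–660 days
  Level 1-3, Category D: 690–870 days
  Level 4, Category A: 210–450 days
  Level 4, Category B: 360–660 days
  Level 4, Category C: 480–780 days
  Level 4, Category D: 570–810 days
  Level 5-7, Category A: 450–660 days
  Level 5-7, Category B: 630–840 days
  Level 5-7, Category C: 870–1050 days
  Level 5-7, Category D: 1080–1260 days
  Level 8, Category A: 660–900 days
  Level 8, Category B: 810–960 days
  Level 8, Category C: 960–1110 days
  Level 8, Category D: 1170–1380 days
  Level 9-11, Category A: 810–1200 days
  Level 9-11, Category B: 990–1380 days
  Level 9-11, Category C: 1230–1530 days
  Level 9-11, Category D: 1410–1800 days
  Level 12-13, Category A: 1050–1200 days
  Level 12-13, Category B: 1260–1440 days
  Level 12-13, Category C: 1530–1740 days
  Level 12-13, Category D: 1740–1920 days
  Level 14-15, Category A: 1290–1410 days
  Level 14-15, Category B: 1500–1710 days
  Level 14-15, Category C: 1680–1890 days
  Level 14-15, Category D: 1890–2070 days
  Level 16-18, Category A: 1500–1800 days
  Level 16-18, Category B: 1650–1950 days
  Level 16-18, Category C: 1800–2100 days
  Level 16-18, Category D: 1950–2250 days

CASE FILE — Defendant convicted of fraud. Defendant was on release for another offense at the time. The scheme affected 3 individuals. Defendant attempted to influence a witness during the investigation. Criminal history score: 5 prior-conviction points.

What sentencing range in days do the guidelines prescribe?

Base offense level for fraud: 13.
§1 applies (level before this adjustment is 13 < 14, so +1): 13 + 1 = 14.
§2 does not apply.
§3 does not apply.
§6 applies (level before this adjustment is 14 ≥ 4, so +4): 14 + 4 = 18.
Final offense level: 18.
Criminal history: 5 prior points → Category B (5-11).
Level 18 falls in the 16-18 band.
Grid: Level 16-18 × Category B = 1650-1950 days.

1650-1950 days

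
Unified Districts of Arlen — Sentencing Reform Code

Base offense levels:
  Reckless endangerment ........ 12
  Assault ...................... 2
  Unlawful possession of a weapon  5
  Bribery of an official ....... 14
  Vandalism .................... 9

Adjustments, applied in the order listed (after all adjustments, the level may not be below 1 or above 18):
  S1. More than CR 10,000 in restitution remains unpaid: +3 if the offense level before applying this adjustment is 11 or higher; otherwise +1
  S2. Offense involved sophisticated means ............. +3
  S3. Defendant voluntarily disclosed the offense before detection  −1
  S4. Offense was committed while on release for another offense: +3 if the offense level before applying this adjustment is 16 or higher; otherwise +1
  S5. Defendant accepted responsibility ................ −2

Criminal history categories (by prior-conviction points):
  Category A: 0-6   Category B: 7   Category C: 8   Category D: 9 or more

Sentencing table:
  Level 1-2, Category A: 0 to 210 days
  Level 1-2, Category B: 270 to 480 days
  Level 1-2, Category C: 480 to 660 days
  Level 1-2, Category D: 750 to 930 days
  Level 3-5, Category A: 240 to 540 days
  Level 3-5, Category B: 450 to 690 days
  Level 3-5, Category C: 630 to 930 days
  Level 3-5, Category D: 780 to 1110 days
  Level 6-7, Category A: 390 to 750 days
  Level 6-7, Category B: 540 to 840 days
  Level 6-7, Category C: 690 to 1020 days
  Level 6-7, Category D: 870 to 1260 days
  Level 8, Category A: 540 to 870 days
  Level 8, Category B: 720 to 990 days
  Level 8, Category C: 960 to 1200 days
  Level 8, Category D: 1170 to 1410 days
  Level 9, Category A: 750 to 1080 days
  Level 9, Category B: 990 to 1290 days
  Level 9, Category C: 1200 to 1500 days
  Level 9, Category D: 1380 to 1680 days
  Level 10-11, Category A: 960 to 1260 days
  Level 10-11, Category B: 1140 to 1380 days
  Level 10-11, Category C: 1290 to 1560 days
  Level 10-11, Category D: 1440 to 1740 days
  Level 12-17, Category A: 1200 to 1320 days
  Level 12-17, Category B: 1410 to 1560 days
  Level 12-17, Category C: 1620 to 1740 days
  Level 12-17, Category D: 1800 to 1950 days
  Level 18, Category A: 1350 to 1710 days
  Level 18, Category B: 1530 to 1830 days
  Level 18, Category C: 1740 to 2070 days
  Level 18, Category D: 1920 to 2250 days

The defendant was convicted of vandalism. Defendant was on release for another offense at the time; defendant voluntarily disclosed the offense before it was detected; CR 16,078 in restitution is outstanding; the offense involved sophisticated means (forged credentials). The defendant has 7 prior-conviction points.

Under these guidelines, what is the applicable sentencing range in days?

1410-1560 days

Base offense level for vandalism: 9.
S1 applies (level before this adjustment is 9 < 11, so +1): 9 + 1 = 10.
S2 applies: 10 + 3 = 13.
S3 applies: 13 − 1 = 12.
S4 applies (level before this adjustment is 12 < 16, so +1): 12 + 1 = 13.
Final offense level: 13.
Criminal history: 7 prior points → Category B (7).
Level 13 falls in the 12-17 band.
Grid: Level 12-17 × Category B = 1410-1560 days.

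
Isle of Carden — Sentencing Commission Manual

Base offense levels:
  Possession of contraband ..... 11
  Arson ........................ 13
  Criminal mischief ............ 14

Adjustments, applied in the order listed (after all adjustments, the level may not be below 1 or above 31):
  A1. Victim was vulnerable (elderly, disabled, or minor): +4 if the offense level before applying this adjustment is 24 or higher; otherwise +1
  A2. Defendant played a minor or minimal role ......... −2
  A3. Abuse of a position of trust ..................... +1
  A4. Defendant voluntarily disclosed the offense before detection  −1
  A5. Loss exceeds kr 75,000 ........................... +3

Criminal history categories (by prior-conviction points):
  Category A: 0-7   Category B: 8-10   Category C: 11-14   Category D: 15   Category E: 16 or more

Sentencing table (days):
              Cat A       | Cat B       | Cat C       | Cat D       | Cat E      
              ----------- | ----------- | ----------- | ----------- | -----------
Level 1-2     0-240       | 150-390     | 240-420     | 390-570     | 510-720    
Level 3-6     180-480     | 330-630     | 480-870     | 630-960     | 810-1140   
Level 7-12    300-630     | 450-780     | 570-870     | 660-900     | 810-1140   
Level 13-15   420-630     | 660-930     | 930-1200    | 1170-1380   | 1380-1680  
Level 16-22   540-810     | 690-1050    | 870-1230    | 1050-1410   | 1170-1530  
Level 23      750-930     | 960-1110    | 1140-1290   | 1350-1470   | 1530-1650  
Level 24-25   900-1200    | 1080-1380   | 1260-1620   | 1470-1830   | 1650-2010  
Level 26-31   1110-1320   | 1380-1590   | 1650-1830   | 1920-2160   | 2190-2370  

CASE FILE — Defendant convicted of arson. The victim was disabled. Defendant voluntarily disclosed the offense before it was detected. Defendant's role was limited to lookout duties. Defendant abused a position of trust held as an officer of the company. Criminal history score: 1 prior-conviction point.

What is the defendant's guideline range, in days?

300-630 days

Base offense level for arson: 13.
A1 applies (level before this adjustment is 13 < 24, so +1): 13 + 1 = 14.
A2 applies: 14 − 2 = 12.
A3 applies: 12 + 1 = 13.
A4 applies: 13 − 1 = 12.
A5 does not apply.
Final offense level: 12.
Criminal history: 1 prior point → Category A (0-7).
Level 12 falls in the 7-12 band.
Grid: Level 7-12 × Category A = 300-630 days.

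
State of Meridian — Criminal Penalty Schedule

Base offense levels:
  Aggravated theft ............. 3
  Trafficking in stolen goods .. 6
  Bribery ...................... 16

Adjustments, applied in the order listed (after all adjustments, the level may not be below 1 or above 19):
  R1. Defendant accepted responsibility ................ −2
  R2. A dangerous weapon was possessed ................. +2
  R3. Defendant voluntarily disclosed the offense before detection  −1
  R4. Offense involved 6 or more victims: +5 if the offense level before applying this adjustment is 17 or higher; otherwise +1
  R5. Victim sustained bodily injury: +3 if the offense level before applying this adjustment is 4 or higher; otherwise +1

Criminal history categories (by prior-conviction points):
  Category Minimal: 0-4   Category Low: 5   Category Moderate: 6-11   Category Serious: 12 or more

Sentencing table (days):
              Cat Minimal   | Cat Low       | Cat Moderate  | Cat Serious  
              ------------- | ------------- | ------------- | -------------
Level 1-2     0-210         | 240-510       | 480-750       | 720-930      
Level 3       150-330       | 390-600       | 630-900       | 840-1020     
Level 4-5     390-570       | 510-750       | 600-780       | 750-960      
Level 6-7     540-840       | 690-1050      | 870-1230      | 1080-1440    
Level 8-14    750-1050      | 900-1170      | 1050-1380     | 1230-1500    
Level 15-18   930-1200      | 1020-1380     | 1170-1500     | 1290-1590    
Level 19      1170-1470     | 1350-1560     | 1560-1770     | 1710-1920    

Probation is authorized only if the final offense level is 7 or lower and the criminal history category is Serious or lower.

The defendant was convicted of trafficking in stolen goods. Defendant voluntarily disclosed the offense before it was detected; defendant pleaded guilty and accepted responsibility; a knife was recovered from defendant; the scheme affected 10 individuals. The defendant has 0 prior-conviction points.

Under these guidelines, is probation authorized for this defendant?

Yes

Base offense level for trafficking in stolen goods: 6.
R1 applies: 6 − 2 = 4.
R2 applies: 4 + 2 = 6.
R3 applies: 6 − 1 = 5.
R4 applies (level before this adjustment is 5 < 17, so +1): 5 + 1 = 6.
Final offense level: 6.
Criminal history: 0 prior points → Category Minimal (0-4).
Level 6 falls in the 6-7 band.
Grid: Level 6-7 × Category Minimal = 540-840 days.
Probation check: level 6 ≤ 7 and category Minimal ≤ Serious → eligible.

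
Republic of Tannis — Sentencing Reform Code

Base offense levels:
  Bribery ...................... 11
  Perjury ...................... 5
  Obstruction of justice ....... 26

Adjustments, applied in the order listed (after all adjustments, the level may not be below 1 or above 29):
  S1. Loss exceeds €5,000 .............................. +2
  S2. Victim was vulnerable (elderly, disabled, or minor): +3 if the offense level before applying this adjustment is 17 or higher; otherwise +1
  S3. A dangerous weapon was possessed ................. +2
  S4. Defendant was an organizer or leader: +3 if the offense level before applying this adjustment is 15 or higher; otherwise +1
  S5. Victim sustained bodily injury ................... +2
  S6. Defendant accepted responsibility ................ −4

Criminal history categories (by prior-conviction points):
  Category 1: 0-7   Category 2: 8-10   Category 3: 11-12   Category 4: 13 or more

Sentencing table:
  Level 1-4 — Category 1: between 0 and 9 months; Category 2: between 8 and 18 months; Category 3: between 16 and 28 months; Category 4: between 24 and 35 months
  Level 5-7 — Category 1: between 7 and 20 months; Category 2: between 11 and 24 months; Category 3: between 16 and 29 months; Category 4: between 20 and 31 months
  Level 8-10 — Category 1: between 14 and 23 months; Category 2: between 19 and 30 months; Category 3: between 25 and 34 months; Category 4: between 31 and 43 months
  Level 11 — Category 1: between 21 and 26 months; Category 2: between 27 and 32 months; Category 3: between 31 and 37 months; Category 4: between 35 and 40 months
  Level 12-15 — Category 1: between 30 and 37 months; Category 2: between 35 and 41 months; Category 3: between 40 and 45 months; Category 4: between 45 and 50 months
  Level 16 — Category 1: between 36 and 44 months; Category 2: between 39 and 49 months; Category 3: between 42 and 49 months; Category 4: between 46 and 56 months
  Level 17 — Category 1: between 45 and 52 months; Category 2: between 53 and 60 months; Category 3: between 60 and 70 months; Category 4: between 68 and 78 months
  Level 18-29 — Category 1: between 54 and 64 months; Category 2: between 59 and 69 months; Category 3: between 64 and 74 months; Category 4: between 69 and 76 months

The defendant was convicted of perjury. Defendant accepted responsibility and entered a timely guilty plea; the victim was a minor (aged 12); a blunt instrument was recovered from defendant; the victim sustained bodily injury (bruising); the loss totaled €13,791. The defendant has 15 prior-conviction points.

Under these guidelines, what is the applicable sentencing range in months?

31-43 months

Base offense level for perjury: 5.
S1 applies: 5 + 2 = 7.
S2 applies (level before this adjustment is 7 < 17, so +1): 7 + 1 = 8.
S3 applies: 8 + 2 = 10.
S4 does not apply.
S5 applies: 10 + 2 = 12.
S6 applies: 12 − 4 = 8.
Final offense level: 8.
Criminal history: 15 prior points → Category 4 (13+).
Level 8 falls in the 8-10 band.
Grid: Level 8-10 × Category 4 = 31-43 months.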